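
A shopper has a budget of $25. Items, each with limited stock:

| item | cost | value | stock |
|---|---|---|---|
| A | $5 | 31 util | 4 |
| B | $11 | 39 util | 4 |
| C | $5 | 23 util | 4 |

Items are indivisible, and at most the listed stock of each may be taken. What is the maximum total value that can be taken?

147 util

Top feasible selections:
- 4×A + 1×C: cost 25, value 147
- 3×A + 2×C: cost 25, value 139
- 2×A + 3×C: cost 25, value 131
Best: 147 util.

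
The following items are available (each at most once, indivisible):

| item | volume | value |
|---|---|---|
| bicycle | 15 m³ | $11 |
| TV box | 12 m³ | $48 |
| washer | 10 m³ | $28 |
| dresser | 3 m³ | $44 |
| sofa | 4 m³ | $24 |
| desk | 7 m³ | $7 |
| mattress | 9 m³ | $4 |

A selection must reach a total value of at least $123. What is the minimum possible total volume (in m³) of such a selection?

Subsets with value ≥ 123, sorted by total volume:
- TV box+dresser+sofa+desk: volume 26, value 123
- TV box+washer+dresser+sofa: volume 29, value 144
Minimum volume: 26 m³.

26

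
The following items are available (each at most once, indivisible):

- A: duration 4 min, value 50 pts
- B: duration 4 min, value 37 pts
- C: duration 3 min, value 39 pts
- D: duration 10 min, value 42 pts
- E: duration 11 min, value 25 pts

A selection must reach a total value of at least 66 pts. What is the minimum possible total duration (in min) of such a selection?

7

Subsets with value ≥ 66, sorted by total duration:
- A+C: duration 7, value 89
- B+C: duration 7, value 76
- A+B: duration 8, value 87
Minimum duration: 7 min.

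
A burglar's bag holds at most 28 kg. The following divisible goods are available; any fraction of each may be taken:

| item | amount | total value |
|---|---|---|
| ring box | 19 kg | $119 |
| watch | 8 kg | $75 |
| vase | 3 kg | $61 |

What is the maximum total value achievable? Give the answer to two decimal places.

242.47

Take in order of value per unit:
- vase (61/3 per unit): all 3 → value 61, running total 61.00
- watch (75/8 per unit): all 8 → value 75, running total 136.00
- ring box (119/19 per unit): 17 of 19 → value 17×119/19 = 106.4737, running total 242.47
Total 242.47.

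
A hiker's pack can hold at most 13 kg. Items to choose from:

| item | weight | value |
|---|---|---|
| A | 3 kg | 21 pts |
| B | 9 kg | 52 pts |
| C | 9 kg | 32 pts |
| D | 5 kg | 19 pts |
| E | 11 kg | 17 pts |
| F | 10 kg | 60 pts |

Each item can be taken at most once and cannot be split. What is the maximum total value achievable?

81 pts

This is a 0/1 knapsack; check combinations near the capacity.
- A+F: weight 3+10=13, value 21+60=81
- A+B: weight 3+9=12, value 21+52=73
- F: weight 10, value 60
- A+C: weight 3+9=12, value 21+32=53
- B: weight 9, value 52
Best: 81 pts.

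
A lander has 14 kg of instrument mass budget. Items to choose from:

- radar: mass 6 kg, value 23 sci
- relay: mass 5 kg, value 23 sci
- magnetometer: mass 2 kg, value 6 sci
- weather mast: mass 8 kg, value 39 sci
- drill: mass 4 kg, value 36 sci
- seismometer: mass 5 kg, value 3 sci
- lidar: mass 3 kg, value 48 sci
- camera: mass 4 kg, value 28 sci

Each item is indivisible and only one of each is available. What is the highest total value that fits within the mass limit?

Check high-value combinations within 14 kg:
- magnetometer+drill+lidar+camera: mass 2+4+3+4=13, value 6+36+48+28=118
- relay+magnetometer+drill+lidar: mass 5+2+4+3=14, value 23+6+36+48=113
- drill+lidar+camera: mass 4+3+4=11, value 36+48+28=112
Best: 118 sci.

118 sci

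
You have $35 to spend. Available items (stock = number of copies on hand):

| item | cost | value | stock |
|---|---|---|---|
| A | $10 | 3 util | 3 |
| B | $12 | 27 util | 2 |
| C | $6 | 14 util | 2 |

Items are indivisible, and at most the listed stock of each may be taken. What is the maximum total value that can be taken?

Best selections within cost 35 and stock limits:
- 2×B + 1×C: cost 30, value 68
- 1×A + 1×B + 2×C: cost 34, value 58
- 1×A + 2×B: cost 34, value 57
Best: 68 util.

68 util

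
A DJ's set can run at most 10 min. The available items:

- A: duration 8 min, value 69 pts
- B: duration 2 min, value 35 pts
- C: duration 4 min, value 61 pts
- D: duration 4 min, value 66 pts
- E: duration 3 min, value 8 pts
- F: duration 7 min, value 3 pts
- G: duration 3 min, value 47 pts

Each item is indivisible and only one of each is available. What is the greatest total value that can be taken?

162 pts

This is a 0/1 knapsack; check combinations near the capacity.
- B+C+D: duration 2+4+4=10, value 35+61+66=162
- B+D+G: duration 2+4+3=9, value 35+66+47=148
- B+C+G: duration 2+4+3=9, value 35+61+47=143
- C+D: duration 4+4=8, value 61+66=127
Best: 162 pts.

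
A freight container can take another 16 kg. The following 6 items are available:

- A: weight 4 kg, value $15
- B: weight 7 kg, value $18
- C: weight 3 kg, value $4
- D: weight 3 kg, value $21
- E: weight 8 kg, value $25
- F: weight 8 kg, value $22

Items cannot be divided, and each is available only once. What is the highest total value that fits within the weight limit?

$61

Check high-value combinations within 16 kg:
- A+D+E: weight 4+3+8=15, value 15+21+25=61
- A+D+F: weight 4+3+8=15, value 15+21+22=58
- A+B+D: weight 4+7+3=14, value 15+18+21=54
Best: $61.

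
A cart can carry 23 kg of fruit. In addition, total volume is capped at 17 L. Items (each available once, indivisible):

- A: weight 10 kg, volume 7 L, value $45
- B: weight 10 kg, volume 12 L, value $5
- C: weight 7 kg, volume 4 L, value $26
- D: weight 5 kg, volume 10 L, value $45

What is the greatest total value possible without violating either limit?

$90

Feasible sets respecting both limits:
- A+D: weight 15, volume 17, value 90
- A+C: weight 17, volume 11, value 71
- C+D: weight 12, volume 14, value 71
Best: $90.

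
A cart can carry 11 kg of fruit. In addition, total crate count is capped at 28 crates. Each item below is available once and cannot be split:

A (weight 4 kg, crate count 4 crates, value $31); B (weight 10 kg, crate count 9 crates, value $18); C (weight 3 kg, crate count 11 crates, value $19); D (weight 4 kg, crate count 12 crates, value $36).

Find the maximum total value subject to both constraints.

$86

Feasible sets respecting both limits:
- A+C+D: weight 11, crate count 27, value 86
- A+D: weight 8, crate count 16, value 67
- C+D: weight 7, crate count 23, value 55
Best: $86.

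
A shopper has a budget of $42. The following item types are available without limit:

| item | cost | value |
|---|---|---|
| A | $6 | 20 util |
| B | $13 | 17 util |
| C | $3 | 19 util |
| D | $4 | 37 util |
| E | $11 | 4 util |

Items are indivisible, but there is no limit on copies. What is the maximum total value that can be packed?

371 util

Best value-per-unit is D at 37/4; filling with it alone gives 10×37 = 370.
Optimal mix: 2×C + 9×D → cost 42, value 371.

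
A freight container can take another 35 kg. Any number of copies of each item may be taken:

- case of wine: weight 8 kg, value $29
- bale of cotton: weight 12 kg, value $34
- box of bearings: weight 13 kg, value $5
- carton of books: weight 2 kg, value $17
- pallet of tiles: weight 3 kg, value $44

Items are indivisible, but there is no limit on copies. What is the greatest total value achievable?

Best value-per-unit is pallet of tiles at 44/3; filling with it alone gives 11×44 = 484.
Optimal mix: 1×carton of books + 11×pallet of tiles → weight 35, value 501.

$501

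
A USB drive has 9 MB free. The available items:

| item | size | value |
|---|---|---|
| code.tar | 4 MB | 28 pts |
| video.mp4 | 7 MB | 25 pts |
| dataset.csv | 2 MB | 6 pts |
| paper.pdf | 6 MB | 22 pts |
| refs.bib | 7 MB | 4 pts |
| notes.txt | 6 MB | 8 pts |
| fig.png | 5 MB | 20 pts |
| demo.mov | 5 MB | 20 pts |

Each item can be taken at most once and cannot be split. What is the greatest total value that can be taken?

48 pts

Check high-value combinations within 9 MB:
- code.tar+fig.png: size 4+5=9, value 28+20=48
- code.tar+demo.mov: size 4+5=9, value 28+20=48
- code.tar+dataset.csv: size 4+2=6, value 28+6=34
Best: 48 pts.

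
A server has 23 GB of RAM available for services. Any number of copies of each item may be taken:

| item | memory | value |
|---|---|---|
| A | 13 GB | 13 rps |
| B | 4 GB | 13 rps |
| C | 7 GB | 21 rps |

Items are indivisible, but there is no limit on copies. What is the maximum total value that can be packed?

73 rps

Best value-per-unit is B at 13/4; filling with it alone gives 5×13 = 65.
Optimal mix: 4×B + 1×C → memory 23, value 73.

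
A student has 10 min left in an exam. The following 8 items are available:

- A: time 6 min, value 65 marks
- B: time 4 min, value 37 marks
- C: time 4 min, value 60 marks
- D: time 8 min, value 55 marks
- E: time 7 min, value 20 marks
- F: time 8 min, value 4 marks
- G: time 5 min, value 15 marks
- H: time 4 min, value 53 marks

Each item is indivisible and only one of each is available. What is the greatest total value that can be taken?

125 marks

This is a 0/1 knapsack; check combinations near the capacity.
- A+C: time 6+4=10, value 65+60=125
- A+H: time 6+4=10, value 65+53=118
- C+H: time 4+4=8, value 60+53=113
- A+B: time 6+4=10, value 65+37=102
Best: 125 marks.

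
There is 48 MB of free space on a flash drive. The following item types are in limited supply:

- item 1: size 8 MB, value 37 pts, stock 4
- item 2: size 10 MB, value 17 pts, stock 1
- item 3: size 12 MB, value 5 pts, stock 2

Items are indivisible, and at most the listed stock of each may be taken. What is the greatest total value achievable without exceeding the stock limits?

165 pts

Best selections within size 48 and stock limits:
- 4×item 1 + 1×item 2: size 42, value 165
- 4×item 1 + 1×item 3: size 44, value 153
- 4×item 1: size 32, value 148
Best: 165 pts.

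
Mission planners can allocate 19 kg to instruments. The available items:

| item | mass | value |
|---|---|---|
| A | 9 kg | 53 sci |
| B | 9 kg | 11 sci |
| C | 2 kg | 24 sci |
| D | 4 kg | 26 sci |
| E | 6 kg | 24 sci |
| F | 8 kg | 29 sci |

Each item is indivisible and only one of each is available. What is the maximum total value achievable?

This is a 0/1 knapsack; check combinations near the capacity.
- A+C+F: mass 9+2+8=19, value 53+24+29=106
- A+C+D: mass 9+2+4=15, value 53+24+26=103
- A+D+E: mass 9+4+6=19, value 53+26+24=103
- A+C+E: mass 9+2+6=17, value 53+24+24=101
Best: 106 sci.

106 sci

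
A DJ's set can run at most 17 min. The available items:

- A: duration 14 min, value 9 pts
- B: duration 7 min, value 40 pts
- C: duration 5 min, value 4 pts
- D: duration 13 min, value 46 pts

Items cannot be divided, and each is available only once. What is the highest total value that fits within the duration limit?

46 pts

Check high-value combinations within 17 min:
- D: duration 13, value 46
- B+C: duration 7+5=12, value 40+4=44
- B: duration 7, value 40
Best: 46 pts.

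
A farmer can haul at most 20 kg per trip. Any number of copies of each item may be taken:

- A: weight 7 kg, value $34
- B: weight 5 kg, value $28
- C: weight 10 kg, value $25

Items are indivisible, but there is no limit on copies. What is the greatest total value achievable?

Best value-per-unit is B at 28/5, and filling with it alone uses weight 4×5=20. No mix of the others beats 4×28 = 112.

$112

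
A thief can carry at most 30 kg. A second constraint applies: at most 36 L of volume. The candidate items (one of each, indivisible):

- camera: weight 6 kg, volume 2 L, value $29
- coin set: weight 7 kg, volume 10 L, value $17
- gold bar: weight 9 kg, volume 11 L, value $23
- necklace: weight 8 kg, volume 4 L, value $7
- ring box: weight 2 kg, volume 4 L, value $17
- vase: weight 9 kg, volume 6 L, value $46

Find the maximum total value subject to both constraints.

Feasible sets respecting both limits:
- camera+gold bar+ring box+vase: weight 26, volume 23, value 115
- camera+coin set+ring box+vase: weight 24, volume 22, value 109
- coin set+gold bar+ring box+vase: weight 27, volume 31, value 103
Best: $115.

$115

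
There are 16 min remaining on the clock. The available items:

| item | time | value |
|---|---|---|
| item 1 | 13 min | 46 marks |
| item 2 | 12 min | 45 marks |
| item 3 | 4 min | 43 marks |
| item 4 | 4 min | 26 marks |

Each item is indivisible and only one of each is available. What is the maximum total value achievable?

88 marks

Check high-value combinations within 16 min:
- item 2+item 3: time 12+4=16, value 45+43=88
- item 2+item 4: time 12+4=16, value 45+26=71
- item 3+item 4: time 4+4=8, value 43+26=69
- item 1: time 13, value 46
- item 2: time 12, value 45
Best: 88 marks.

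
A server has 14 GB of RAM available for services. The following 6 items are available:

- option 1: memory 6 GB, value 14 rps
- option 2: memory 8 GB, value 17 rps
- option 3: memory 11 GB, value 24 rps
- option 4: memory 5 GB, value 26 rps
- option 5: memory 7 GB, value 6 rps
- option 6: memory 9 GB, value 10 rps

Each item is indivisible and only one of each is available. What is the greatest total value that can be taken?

Check high-value combinations within 14 GB:
- option 2+option 4: memory 8+5=13, value 17+26=43
- option 1+option 4: memory 6+5=11, value 14+26=40
- option 4+option 6: memory 5+9=14, value 26+10=36
- option 4+option 5: memory 5+7=12, value 26+6=32
Best: 43 rps.

43 rps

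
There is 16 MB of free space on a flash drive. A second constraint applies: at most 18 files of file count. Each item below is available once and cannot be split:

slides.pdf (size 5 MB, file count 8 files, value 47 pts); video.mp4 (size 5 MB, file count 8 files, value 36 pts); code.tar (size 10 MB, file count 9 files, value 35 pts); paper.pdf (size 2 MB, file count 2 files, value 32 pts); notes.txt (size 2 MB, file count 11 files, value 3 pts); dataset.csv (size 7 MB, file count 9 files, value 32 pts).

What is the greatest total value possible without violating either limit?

Feasible sets respecting both limits:
- slides.pdf+video.mp4+paper.pdf: size 12, file count 18, value 115
- slides.pdf+video.mp4: size 10, file count 16, value 83
- slides.pdf+code.tar: size 15, file count 17, value 82
- slides.pdf+paper.pdf: size 7, file count 10, value 79
Best: 115 pts.

115 pts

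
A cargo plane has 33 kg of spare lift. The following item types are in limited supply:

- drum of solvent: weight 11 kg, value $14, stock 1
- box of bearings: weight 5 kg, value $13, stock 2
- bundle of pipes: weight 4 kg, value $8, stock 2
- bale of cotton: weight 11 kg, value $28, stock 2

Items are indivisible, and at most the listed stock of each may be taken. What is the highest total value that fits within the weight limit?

Top feasible selections:
- 2×box of bearings + 2×bale of cotton: weight 32, value 82
- 1×box of bearings + 1×bundle of pipes + 2×bale of cotton: weight 31, value 77
- 2×bundle of pipes + 2×bale of cotton: weight 30, value 72
- 2×box of bearings + 2×bundle of pipes + 1×bale of cotton: weight 29, value 70
Best: $82.

$82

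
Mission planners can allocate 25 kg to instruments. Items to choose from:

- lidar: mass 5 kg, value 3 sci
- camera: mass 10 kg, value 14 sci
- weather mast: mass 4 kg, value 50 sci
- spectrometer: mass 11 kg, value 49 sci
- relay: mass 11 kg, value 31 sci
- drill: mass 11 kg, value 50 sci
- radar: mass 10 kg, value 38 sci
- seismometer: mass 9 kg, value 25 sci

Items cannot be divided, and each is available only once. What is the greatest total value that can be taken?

Check high-value combinations within 25 kg:
- weather mast+drill+radar: mass 4+11+10=25, value 50+50+38=138
- weather mast+spectrometer+radar: mass 4+11+10=25, value 50+49+38=137
- weather mast+drill+seismometer: mass 4+11+9=24, value 50+50+25=125
- weather mast+spectrometer+seismometer: mass 4+11+9=24, value 50+49+25=124
Best: 138 sci.

138 sci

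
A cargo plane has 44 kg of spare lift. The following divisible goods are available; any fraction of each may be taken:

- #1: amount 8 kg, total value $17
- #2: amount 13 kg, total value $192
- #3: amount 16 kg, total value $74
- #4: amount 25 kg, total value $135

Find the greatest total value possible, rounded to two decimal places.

Take in order of value per unit:
- #2 (192/13 per unit): all 13 → value 192, running total 192.00
- #4 (135/25 per unit): all 25 → value 135, running total 327.00
- #3 (74/16 per unit): 6 of 16 → value 6×74/16 = 27.7500, running total 354.75
Total 354.75.

354.75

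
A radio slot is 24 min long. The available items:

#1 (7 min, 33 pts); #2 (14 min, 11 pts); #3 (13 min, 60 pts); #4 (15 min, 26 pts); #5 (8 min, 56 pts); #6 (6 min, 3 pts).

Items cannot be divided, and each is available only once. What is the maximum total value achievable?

116 pts

Check high-value combinations within 24 min:
- #3+#5: duration 13+8=21, value 60+56=116
- #1+#3: duration 7+13=20, value 33+60=93
- #1+#5+#6: duration 7+8+6=21, value 33+56+3=92
Best: 116 pts.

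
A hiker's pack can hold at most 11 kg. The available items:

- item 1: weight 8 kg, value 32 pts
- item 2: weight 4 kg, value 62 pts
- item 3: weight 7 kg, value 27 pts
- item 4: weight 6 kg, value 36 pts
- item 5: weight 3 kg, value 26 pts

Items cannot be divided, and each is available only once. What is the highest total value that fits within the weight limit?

98 pts

This is a 0/1 knapsack; check combinations near the capacity.
- item 2+item 4: weight 4+6=10, value 62+36=98
- item 2+item 3: weight 4+7=11, value 62+27=89
- item 2+item 5: weight 4+3=7, value 62+26=88
- item 2: weight 4, value 62
- item 4+item 5: weight 6+3=9, value 36+26=62
Best: 98 pts.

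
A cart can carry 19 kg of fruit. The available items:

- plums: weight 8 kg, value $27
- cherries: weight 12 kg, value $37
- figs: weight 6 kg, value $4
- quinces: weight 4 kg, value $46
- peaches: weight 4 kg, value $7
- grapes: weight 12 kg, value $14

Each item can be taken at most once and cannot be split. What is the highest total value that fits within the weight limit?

Check high-value combinations within 19 kg:
- cherries+quinces: weight 12+4=16, value 37+46=83
- plums+quinces+peaches: weight 8+4+4=16, value 27+46+7=80
- plums+figs+quinces: weight 8+6+4=18, value 27+4+46=77
- plums+quinces: weight 8+4=12, value 27+46=73
Best: $83.

$83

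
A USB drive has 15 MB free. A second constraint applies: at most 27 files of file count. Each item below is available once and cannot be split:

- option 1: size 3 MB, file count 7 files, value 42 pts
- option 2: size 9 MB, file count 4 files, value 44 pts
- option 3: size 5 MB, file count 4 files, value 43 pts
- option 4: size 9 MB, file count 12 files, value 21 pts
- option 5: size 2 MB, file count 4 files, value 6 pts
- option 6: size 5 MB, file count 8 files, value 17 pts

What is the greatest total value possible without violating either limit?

108 pts

Feasible sets respecting both limits:
- option 1+option 3+option 5+option 6: size 15, file count 23, value 108
- option 1+option 3+option 6: size 13, file count 19, value 102
- option 1+option 2+option 5: size 14, file count 15, value 92
Best: 108 pts.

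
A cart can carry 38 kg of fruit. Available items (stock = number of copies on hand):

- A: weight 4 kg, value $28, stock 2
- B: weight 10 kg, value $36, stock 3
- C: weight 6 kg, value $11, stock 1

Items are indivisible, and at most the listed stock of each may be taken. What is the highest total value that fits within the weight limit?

Best selections within weight 38 and stock limits:
- 2×A + 3×B: weight 38, value 164
- 2×A + 2×B + 1×C: weight 34, value 139
Best: $164.

$164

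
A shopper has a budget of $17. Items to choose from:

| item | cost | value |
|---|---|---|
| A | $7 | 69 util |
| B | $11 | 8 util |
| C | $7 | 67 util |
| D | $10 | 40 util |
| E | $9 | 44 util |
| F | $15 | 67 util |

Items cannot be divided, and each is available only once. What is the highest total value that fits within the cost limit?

Check high-value combinations within $17:
- A+C: cost 7+7=14, value 69+67=136
- A+E: cost 7+9=16, value 69+44=113
- C+E: cost 7+9=16, value 67+44=111
- A+D: cost 7+10=17, value 69+40=109
- C+D: cost 7+10=17, value 67+40=107
Best: 136 util.

136 util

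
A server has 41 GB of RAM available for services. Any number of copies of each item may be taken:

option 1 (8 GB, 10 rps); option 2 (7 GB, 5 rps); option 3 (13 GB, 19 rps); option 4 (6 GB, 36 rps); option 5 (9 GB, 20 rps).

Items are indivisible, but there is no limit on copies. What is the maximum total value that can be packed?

216 rps

Best value-per-unit is option 4 at 36/6, and filling with it alone uses memory 6×6=36. No mix of the others beats 6×36 = 216.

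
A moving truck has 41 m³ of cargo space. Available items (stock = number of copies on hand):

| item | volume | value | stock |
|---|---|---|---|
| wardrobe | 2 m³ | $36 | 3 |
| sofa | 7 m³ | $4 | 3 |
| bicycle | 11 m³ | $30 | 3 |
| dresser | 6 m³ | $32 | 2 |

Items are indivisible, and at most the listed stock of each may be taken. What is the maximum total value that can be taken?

Best selections within volume 41 and stock limits:
- 3×wardrobe + 2×bicycle + 2×dresser: volume 40, value 232
- 3×wardrobe + 1×sofa + 1×bicycle + 2×dresser: volume 36, value 206
Best: $232.

$232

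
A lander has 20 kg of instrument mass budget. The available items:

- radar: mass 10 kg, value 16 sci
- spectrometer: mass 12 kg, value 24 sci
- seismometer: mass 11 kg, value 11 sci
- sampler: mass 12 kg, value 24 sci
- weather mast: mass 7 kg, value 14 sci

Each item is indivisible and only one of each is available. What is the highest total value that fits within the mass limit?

38 sci

Check high-value combinations within 20 kg:
- spectrometer+weather mast: mass 12+7=19, value 24+14=38
- sampler+weather mast: mass 12+7=19, value 24+14=38
- radar+weather mast: mass 10+7=17, value 16+14=30
- seismometer+weather mast: mass 11+7=18, value 11+14=25
- spectrometer: mass 12, value 24
Best: 38 sci.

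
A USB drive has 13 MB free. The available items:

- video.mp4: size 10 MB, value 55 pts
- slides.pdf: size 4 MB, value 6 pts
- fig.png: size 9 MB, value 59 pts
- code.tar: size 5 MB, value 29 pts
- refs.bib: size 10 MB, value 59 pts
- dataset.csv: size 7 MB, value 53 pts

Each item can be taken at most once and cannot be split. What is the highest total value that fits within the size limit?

Check high-value combinations within 13 MB:
- code.tar+dataset.csv: size 5+7=12, value 29+53=82
- slides.pdf+fig.png: size 4+9=13, value 6+59=65
- fig.png: size 9, value 59
Best: 82 pts.

82 pts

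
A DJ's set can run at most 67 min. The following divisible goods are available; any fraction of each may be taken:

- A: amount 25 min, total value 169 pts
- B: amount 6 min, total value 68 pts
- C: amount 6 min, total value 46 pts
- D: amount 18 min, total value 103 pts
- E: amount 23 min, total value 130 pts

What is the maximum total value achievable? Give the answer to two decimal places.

453.83

Take in order of value per unit:
- B (68/6 per unit): all 6 → value 68, running total 68.00
- C (46/6 per unit): all 6 → value 46, running total 114.00
- A (169/25 per unit): all 25 → value 169, running total 283.00
- D (103/18 per unit): all 18 → value 103, running total 386.00
- E (130/23 per unit): 12 of 23 → value 12×130/23 = 67.8261, running total 453.83
Total 453.83.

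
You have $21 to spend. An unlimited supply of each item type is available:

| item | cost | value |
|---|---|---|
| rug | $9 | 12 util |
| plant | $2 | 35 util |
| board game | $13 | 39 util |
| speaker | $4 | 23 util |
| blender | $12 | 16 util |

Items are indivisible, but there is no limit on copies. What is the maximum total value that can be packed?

350 util

Best value-per-unit is plant at 35/2, and filling with it alone uses cost 10×2=20. No mix of the others beats 10×35 = 350.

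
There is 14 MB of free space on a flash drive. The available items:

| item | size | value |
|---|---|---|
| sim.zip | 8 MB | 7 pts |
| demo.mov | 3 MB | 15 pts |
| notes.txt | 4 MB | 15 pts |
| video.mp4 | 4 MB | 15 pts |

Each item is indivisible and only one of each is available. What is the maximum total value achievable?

This is a 0/1 knapsack; check combinations near the capacity.
- demo.mov+notes.txt+video.mp4: size 3+4+4=11, value 15+15+15=45
- demo.mov+notes.txt: size 3+4=7, value 15+15=30
- demo.mov+video.mp4: size 3+4=7, value 15+15=30
- notes.txt+video.mp4: size 4+4=8, value 15+15=30
- sim.zip+demo.mov: size 8+3=11, value 7+15=22
Best: 45 pts.

45 pts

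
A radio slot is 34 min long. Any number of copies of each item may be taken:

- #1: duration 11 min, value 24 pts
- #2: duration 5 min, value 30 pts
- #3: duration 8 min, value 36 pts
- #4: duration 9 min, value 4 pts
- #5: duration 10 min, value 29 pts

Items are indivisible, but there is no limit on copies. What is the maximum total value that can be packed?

186 pts

Best value-per-unit is #2 at 30/5; filling with it alone gives 6×30 = 180.
Optimal mix: 5×#2 + 1×#3 → duration 33, value 186.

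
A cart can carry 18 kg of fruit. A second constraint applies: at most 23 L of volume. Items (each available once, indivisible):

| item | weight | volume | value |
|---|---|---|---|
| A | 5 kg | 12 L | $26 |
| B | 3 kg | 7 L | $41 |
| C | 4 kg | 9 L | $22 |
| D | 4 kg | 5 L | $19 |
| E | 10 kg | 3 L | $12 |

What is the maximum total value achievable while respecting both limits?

Feasible sets respecting both limits:
- B+C+D: weight 11, volume 21, value 82
- A+B+E: weight 18, volume 22, value 79
- B+C+E: weight 17, volume 19, value 75
- B+D+E: weight 17, volume 15, value 72
Best: $82.

$82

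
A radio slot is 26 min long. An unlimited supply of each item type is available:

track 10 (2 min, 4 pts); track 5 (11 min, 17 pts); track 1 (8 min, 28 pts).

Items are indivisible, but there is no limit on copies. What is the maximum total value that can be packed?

88 pts

Best value-per-unit is track 1 at 28/8; filling with it alone gives 3×28 = 84.
Optimal mix: 1×track 10 + 3×track 1 → duration 26, value 88.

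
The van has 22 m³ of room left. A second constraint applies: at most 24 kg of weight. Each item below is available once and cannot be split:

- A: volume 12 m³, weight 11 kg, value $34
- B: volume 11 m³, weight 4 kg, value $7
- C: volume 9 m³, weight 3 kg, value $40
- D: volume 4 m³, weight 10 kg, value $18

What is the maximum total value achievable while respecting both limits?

Feasible sets respecting both limits:
- A+C: volume 21, weight 14, value 74
- C+D: volume 13, weight 13, value 58
- A+D: volume 16, weight 21, value 52
Best: $74.

$74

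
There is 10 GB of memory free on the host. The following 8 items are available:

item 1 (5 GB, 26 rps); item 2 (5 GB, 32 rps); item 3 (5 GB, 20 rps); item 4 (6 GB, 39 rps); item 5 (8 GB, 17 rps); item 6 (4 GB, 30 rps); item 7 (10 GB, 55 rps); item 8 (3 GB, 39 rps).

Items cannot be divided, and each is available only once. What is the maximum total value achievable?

Check high-value combinations within 10 GB:
- item 4+item 8: memory 6+3=9, value 39+39=78
- item 2+item 8: memory 5+3=8, value 32+39=71
- item 6+item 8: memory 4+3=7, value 30+39=69
- item 4+item 6: memory 6+4=10, value 39+30=69
- item 1+item 8: memory 5+3=8, value 26+39=65
Best: 78 rps.

78 rps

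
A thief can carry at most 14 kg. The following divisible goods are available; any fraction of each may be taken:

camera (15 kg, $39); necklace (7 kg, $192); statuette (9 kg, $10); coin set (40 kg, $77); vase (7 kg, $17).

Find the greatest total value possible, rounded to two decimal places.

Take in order of value per unit:
- necklace (192/7 per unit): all 7 → value 192, running total 192.00
- camera (39/15 per unit): 7 of 15 → value 7×39/15 = 18.2000, running total 210.20
Total 210.20.

210.20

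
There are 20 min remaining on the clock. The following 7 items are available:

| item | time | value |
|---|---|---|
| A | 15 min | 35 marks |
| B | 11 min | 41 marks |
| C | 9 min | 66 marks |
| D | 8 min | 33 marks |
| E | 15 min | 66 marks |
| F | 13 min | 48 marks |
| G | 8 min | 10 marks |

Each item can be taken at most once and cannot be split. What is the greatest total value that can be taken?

107 marks

Check high-value combinations within 20 min:
- B+C: time 11+9=20, value 41+66=107
- C+D: time 9+8=17, value 66+33=99
- C+G: time 9+8=17, value 66+10=76
- B+D: time 11+8=19, value 41+33=74
- C: time 9, value 66
Best: 107 marks.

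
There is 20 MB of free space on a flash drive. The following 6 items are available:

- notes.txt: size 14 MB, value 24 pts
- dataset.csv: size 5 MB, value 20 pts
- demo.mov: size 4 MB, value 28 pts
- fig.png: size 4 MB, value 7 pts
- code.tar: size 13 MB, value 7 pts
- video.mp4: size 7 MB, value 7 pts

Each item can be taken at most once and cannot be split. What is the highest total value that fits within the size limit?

62 pts

Check high-value combinations within 20 MB:
- dataset.csv+demo.mov+fig.png+video.mp4: size 5+4+4+7=20, value 20+28+7+7=62
- dataset.csv+demo.mov+fig.png: size 5+4+4=13, value 20+28+7=55
- dataset.csv+demo.mov+video.mp4: size 5+4+7=16, value 20+28+7=55
- notes.txt+demo.mov: size 14+4=18, value 24+28=52
Best: 62 pts.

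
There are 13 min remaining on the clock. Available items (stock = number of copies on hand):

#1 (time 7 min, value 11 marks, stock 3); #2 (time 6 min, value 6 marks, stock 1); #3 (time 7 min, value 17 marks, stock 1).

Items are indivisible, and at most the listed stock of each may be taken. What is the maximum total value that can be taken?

23 marks

Top feasible selections:
- 1×#2 + 1×#3: time 13, value 23
- 1×#3: time 7, value 17
- 1×#1 + 1×#2: time 13, value 17
Best: 23 marks.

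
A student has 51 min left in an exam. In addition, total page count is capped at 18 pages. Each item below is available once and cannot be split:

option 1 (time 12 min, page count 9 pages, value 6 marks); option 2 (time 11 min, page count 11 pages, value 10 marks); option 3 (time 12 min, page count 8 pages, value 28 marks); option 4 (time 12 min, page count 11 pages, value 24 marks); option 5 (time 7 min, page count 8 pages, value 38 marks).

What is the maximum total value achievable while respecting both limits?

66 marks

Feasible sets respecting both limits:
- option 3+option 5: time 19, page count 16, value 66
- option 1+option 5: time 19, page count 17, value 44
- option 5: time 7, page count 8, value 38
- option 1+option 3: time 24, page count 17, value 34
Best: 66 marks.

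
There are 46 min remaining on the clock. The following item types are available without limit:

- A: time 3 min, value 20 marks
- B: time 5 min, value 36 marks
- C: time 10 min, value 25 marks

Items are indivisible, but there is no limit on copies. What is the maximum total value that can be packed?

328 marks

Best value-per-unit is B at 36/5; filling with it alone gives 9×36 = 324.
Optimal mix: 2×A + 8×B → time 46, value 328.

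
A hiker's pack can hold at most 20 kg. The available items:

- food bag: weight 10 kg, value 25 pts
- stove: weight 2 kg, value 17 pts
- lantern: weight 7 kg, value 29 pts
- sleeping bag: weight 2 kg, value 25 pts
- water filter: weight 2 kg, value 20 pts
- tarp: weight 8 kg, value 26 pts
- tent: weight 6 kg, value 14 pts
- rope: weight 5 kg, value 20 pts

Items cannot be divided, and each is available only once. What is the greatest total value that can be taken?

Check high-value combinations within 20 kg:
- stove+lantern+sleeping bag+water filter+rope: weight 2+7+2+2+5=18, value 17+29+25+20+20=111
- stove+sleeping bag+water filter+tarp+rope: weight 2+2+2+8+5=19, value 17+25+20+26+20=108
- stove+lantern+sleeping bag+water filter+tent: weight 2+7+2+2+6=19, value 17+29+25+20+14=105
- stove+sleeping bag+water filter+tarp+tent: weight 2+2+2+8+6=20, value 17+25+20+26+14=102
- lantern+sleeping bag+water filter+tarp: weight 7+2+2+8=19, value 29+25+20+26=100
Best: 111 pts.

111 pts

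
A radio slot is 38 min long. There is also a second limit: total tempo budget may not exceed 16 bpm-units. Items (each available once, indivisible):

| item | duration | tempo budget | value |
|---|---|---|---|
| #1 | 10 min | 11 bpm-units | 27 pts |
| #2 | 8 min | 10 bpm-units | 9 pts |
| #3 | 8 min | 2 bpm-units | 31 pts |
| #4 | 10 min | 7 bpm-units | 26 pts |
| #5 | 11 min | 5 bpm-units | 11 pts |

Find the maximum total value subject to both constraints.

68 pts

Feasible sets respecting both limits:
- #3+#4+#5: duration 29, tempo budget 14, value 68
- #1+#3: duration 18, tempo budget 13, value 58
- #3+#4: duration 18, tempo budget 9, value 57
- #3+#5: duration 19, tempo budget 7, value 42
Best: 68 pts.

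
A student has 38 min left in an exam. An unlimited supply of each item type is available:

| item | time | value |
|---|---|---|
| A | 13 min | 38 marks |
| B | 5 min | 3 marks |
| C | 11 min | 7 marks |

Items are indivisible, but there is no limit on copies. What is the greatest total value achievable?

Best value-per-unit is A at 38/13; filling with it alone gives 2×38 = 76.
Optimal mix: 2×A + 1×C → time 37, value 83.

83 marks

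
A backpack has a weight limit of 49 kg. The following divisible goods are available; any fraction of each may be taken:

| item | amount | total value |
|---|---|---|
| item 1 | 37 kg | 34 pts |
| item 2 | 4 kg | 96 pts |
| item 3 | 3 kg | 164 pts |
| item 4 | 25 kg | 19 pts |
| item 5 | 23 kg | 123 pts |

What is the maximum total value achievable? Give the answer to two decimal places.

400.46

Take in order of value per unit:
- item 3 (164/3 per unit): all 3 → value 164, running total 164.00
- item 2 (96/4 per unit): all 4 → value 96, running total 260.00
- item 5 (123/23 per unit): all 23 → value 123, running total 383.00
- item 1 (34/37 per unit): 19 of 37 → value 19×34/37 = 17.4595, running total 400.46
Total 400.46.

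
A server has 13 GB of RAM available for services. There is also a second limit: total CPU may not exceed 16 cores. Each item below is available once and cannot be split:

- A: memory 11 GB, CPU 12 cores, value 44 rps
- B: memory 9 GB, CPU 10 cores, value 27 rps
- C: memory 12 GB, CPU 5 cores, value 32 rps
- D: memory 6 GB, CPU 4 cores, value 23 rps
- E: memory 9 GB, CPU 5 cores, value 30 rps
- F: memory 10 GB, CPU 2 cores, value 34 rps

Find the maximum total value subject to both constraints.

44 rps

Feasible sets respecting both limits:
- A: memory 11, CPU 12, value 44
- F: memory 10, CPU 2, value 34
- C: memory 12, CPU 5, value 32
- E: memory 9, CPU 5, value 30
Best: 44 rps.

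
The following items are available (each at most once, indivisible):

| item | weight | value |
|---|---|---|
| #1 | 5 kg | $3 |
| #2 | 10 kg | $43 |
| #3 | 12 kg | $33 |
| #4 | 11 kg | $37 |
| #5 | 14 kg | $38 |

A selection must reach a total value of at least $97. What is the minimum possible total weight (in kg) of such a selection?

33

Subsets with value ≥ 97, sorted by total weight:
- #2+#3+#4: weight 33, value 113
- #2+#4+#5: weight 35, value 118
- #2+#3+#5: weight 36, value 114
- #3+#4+#5: weight 37, value 108
Minimum weight: 33 kg.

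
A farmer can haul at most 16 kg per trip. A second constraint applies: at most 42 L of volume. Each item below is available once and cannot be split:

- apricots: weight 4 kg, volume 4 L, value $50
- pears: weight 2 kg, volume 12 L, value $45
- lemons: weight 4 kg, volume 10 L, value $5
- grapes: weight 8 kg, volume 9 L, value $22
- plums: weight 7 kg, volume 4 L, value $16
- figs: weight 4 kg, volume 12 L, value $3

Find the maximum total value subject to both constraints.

$117

Feasible sets respecting both limits:
- apricots+pears+grapes: weight 14, volume 25, value 117
- apricots+pears+plums: weight 13, volume 20, value 111
- apricots+pears+lemons+figs: weight 14, volume 38, value 103
- apricots+pears+lemons: weight 10, volume 26, value 100
Best: $117.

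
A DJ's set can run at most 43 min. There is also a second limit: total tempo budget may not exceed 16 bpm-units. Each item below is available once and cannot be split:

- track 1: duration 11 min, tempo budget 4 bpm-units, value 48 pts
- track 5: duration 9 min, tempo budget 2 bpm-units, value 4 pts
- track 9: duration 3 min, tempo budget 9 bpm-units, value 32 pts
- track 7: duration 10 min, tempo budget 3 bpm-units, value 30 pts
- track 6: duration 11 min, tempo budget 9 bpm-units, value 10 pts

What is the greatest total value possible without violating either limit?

Feasible sets respecting both limits:
- track 1+track 9+track 7: duration 24, tempo budget 16, value 110
- track 1+track 7+track 6: duration 32, tempo budget 16, value 88
- track 1+track 5+track 9: duration 23, tempo budget 15, value 84
- track 1+track 5+track 7: duration 30, tempo budget 9, value 82
Best: 110 pts.

110 pts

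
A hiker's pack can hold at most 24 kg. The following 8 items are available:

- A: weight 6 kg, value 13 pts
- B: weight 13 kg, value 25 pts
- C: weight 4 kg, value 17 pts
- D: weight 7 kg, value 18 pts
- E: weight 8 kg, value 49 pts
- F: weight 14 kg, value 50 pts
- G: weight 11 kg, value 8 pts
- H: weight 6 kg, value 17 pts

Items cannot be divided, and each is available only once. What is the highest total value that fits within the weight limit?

Check high-value combinations within 24 kg:
- E+F: weight 8+14=22, value 49+50=99
- A+C+E+H: weight 6+4+8+6=24, value 13+17+49+17=96
- C+D+E: weight 4+7+8=19, value 17+18+49=84
Best: 99 pts.

99 pts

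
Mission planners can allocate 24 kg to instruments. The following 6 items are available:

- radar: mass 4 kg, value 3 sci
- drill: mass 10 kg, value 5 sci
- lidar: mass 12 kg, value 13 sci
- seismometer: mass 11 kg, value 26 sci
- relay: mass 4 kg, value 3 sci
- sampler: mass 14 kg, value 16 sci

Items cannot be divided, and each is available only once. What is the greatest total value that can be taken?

Check high-value combinations within 24 kg:
- lidar+seismometer: mass 12+11=23, value 13+26=39
- radar+seismometer+relay: mass 4+11+4=19, value 3+26+3=32
- drill+seismometer: mass 10+11=21, value 5+26=31
Best: 39 sci.

39 sci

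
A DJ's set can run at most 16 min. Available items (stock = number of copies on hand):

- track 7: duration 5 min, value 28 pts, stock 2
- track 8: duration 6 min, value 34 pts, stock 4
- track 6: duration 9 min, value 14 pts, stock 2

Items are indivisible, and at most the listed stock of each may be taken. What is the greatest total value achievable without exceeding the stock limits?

90 pts

Top feasible selections:
- 2×track 7 + 1×track 8: duration 16, value 90
- 2×track 8: duration 12, value 68
- 1×track 7 + 1×track 8: duration 11, value 62
Best: 90 pts.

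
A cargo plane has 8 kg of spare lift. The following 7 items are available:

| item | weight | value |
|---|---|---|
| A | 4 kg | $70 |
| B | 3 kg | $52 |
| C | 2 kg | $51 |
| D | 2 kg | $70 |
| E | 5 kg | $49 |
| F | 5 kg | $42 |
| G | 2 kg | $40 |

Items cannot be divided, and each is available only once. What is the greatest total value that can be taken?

Check high-value combinations within 8 kg:
- A+C+D: weight 4+2+2=8, value 70+51+70=191
- A+D+G: weight 4+2+2=8, value 70+70+40=180
- B+C+D: weight 3+2+2=7, value 52+51+70=173
- B+D+G: weight 3+2+2=7, value 52+70+40=162
- C+D+G: weight 2+2+2=6, value 51+70+40=161
Best: $191.

$191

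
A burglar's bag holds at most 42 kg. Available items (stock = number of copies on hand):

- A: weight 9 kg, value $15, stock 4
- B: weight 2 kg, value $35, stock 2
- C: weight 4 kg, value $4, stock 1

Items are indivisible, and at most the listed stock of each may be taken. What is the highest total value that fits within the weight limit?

Best selections within weight 42 and stock limits:
- 4×A + 2×B: weight 40, value 130
- 3×A + 2×B + 1×C: weight 35, value 119
Best: $130.

$130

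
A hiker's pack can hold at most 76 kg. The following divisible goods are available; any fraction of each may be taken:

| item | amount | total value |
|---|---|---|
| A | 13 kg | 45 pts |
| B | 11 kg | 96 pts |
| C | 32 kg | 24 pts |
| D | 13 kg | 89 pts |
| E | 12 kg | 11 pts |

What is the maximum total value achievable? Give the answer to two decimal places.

Take in order of value per unit:
- B (96/11 per unit): all 11 → value 96, running total 96.00
- D (89/13 per unit): all 13 → value 89, running total 185.00
- A (45/13 per unit): all 13 → value 45, running total 230.00
- E (11/12 per unit): all 12 → value 11, running total 241.00
- C (24/32 per unit): 27 of 32 → value 27×24/32 = 20.2500, running total 261.25
Total 261.25.

261.25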